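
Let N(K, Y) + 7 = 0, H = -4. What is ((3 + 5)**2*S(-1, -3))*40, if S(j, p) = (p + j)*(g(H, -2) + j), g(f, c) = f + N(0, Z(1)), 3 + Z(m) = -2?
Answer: 122880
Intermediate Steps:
Z(m) = -5 (Z(m) = -3 - 2 = -5)
N(K, Y) = -7 (N(K, Y) = -7 + 0 = -7)
g(f, c) = -7 + f (g(f, c) = f - 7 = -7 + f)
S(j, p) = (-11 + j)*(j + p) (S(j, p) = (p + j)*((-7 - 4) + j) = (j + p)*(-11 + j) = (-11 + j)*(j + p))
((3 + 5)**2*S(-1, -3))*40 = ((3 + 5)**2*((-1)**2 - 11*(-1) - 11*(-3) - 1*(-3)))*40 = (8**2*(1 + 11 + 33 + 3))*40 = (64*48)*40 = 3072*40 = 122880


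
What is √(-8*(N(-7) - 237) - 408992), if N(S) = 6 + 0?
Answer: 2*I*√101786 ≈ 638.08*I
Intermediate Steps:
N(S) = 6
√(-8*(N(-7) - 237) - 408992) = √(-8*(6 - 237) - 408992) = √(-8*(-231) - 408992) = √(1848 - 408992) = √(-407144) = 2*I*√101786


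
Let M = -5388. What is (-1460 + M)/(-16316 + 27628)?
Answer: -428/707 ≈ -0.60538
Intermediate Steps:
(-1460 + M)/(-16316 + 27628) = (-1460 - 5388)/(-16316 + 27628) = -6848/11312 = -6848*1/11312 = -428/707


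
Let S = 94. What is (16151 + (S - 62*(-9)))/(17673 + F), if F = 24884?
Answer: 16803/42557 ≈ 0.39483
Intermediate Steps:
(16151 + (S - 62*(-9)))/(17673 + F) = (16151 + (94 - 62*(-9)))/(17673 + 24884) = (16151 + (94 + 558))/42557 = (16151 + 652)*(1/42557) = 16803*(1/42557) = 16803/42557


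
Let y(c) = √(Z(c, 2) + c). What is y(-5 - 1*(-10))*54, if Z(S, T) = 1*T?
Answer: 54*√7 ≈ 142.87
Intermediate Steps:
Z(S, T) = T
y(c) = √(2 + c)
y(-5 - 1*(-10))*54 = √(2 + (-5 - 1*(-10)))*54 = √(2 + (-5 + 10))*54 = √(2 + 5)*54 = √7*54 = 54*√7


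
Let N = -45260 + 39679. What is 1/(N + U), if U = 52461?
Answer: 1/46880 ≈ 2.1331e-5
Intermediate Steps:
N = -5581
1/(N + U) = 1/(-5581 + 52461) = 1/46880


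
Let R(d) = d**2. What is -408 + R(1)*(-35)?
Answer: -443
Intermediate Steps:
-408 + R(1)*(-35) = -408 + 1**2*(-35) = -408 + 1*(-35) = -408 - 35 = -443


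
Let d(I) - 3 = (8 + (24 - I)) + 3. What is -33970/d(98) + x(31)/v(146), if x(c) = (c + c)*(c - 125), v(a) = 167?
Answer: 532331/1002 ≈ 531.27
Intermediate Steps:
d(I) = 38 - I (d(I) = 3 + ((8 + (24 - I)) + 3) = 3 + ((32 - I) + 3) = 3 + (35 - I) = 38 - I)
x(c) = 2*c*(-125 + c) (x(c) = (2*c)*(-125 + c) = 2*c*(-125 + c))
-33970/d(98) + x(31)/v(146) = -33970/(38 - 1*98) + (2*31*(-125 + 31))/167 = -33970/(38 - 98) + (2*31*(-94))*(1/167) = -33970/(-60) - 5828*1/167 = -33970*(-1/60) - 5828/167 = 3397/6 - 5828/167 = 532331/1002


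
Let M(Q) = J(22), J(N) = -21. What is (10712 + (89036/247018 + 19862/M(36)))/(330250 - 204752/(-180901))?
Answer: 327319629382492/11068152817630527 ≈ 0.029573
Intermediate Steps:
M(Q) = -21
(10712 + (89036/247018 + 19862/M(36)))/(330250 - 204752/(-180901)) = (10712 + (89036/247018 + 19862/(-21)))/(330250 - 204752/(-180901)) = (10712 + (89036*(1/247018) + 19862*(-1/21)))/(330250 - 204752*(-1/180901)) = (10712 + (44518/123509 - 19862/21))/(330250 + 204752/180901) = (10712 - 2452200880/2593689)/(59742760002/180901) = (25331395688/2593689)*(180901/59742760002) = 327319629382492/11068152817630527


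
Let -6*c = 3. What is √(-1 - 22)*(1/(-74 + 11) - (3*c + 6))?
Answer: -569*I*√23/126 ≈ -21.657*I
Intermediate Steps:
c = -½ (c = -⅙*3 = -½ ≈ -0.50000)
√(-1 - 22)*(1/(-74 + 11) - (3*c + 6)) = √(-1 - 22)*(1/(-74 + 11) - (3*(-½) + 6)) = √(-23)*(1/(-63) - (-3/2 + 6)) = (I*√23)*(-1/63 - 1*9/2) = (I*√23)*(-1/63 - 9/2) = (I*√23)*(-569/126) = -569*I*√23/126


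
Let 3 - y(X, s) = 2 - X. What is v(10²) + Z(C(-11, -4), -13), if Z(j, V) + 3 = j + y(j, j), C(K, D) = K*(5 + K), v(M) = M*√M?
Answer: 1130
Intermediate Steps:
v(M) = M^(3/2)
y(X, s) = 1 + X (y(X, s) = 3 - (2 - X) = 3 + (-2 + X) = 1 + X)
Z(j, V) = -2 + 2*j (Z(j, V) = -3 + (j + (1 + j)) = -3 + (1 + 2*j) = -2 + 2*j)
v(10²) + Z(C(-11, -4), -13) = (10²)^(3/2) + (-2 + 2*(-11*(5 - 11))) = 100^(3/2) + (-2 + 2*(-11*(-6))) = 1000 + (-2 + 2*66) = 1000 + (-2 + 132) = 1000 + 130 = 1130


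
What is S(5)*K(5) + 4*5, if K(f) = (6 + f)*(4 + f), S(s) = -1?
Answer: -79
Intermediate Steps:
K(f) = (4 + f)*(6 + f)
S(5)*K(5) + 4*5 = -(24 + 5² + 10*5) + 4*5 = -(24 + 25 + 50) + 20 = -1*99 + 20 = -99 + 20 = -79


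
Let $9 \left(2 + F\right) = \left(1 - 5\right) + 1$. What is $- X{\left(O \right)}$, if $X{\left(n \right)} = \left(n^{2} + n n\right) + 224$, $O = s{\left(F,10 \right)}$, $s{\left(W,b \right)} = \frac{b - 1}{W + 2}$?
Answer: $-1682$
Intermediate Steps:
$F = - \frac{7}{3}$ ($F = -2 + \frac{\left(1 - 5\right) + 1}{9} = -2 + \frac{-4 + 1}{9} = -2 + \frac{1}{9} \left(-3\right) = -2 - \frac{1}{3} = - \frac{7}{3} \approx -2.3333$)
$s{\left(W,b \right)} = \frac{-1 + b}{2 + W}$
$O = -27$ ($O = \frac{-1 + 10}{2 - \frac{7}{3}} = \frac{1}{- \frac{1}{3}} \cdot 9 = \left(-3\right) 9 = -27$)
$X{\left(n \right)} = 224 + 2 n^{2}$ ($X{\left(n \right)} = \left(n^{2} + n^{2}\right) + 224 = 2 n^{2} + 224 = 224 + 2 n^{2}$)
$- X{\left(O \right)} = - (224 + 2 \left(-27\right)^{2}) = - (224 + 2 \cdot 729) = - (224 + 1458) = \left(-1\right) 1682 = -1682$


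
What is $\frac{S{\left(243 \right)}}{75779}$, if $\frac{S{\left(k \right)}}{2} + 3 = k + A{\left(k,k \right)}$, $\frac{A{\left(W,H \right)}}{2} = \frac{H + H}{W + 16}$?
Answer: $\frac{126264}{19626761} \approx 0.0064333$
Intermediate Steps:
$A{\left(W,H \right)} = \frac{4 H}{16 + W}$ ($A{\left(W,H \right)} = 2 \frac{H + H}{W + 16} = 2 \frac{2 H}{16 + W} = \frac{4 H}{16 + W}$)
$S{\left(k \right)} = -6 + 2 k + \frac{8 k}{16 + k}$ ($S{\left(k \right)} = -6 + 2 \left(k + \frac{4 k}{16 + k}\right) = -6 + \left(2 k + \frac{8 k}{16 + k}\right) = -6 + 2 k + \frac{8 k}{16 + k}$)
$\frac{S{\left(243 \right)}}{75779} = \frac{2 \frac{1}{16 + 243} \left(-48 + 243^{2} + 17 \cdot 243\right)}{75779} = \frac{2 \left(-48 + 59049 + 4131\right)}{259} \cdot \frac{1}{75779} = 2 \cdot \frac{1}{259} \cdot 63132 \cdot \frac{1}{75779} = \frac{126264}{259} \cdot \frac{1}{75779} = \frac{126264}{19626761}$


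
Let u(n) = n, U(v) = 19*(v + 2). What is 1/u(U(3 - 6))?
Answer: -1/19 ≈ -0.052632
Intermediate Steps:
U(v) = 38 + 19*v (U(v) = 19*(2 + v) = 38 + 19*v)
1/u(U(3 - 6)) = 1/(38 + 19*(3 - 6)) = 1/(38 + 19*(-3)) = 1/(38 - 57) = 1/(-19) = -1/19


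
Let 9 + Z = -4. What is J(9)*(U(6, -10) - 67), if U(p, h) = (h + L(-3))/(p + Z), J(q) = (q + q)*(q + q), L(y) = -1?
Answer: -148392/7 ≈ -21199.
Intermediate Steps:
Z = -13 (Z = -9 - 4 = -13)
J(q) = 4*q² (J(q) = (2*q)*(2*q) = 4*q²)
U(p, h) = (-1 + h)/(-13 + p) (U(p, h) = (h - 1)/(p - 13) = (-1 + h)/(-13 + p))
J(9)*(U(6, -10) - 67) = (4*9²)*((-1 - 10)/(-13 + 6) - 67) = (4*81)*(-11/(-7) - 67) = 324*(-⅐*(-11) - 67) = 324*(11/7 - 67) = 324*(-458/7) = -148392/7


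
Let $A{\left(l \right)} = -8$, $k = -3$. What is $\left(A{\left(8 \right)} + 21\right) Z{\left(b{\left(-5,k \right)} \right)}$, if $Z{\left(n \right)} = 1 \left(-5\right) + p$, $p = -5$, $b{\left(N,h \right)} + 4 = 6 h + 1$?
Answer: $-130$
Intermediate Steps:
$b{\left(N,h \right)} = -3 + 6 h$ ($b{\left(N,h \right)} = -4 + \left(6 h + 1\right) = -4 + \left(1 + 6 h\right) = -3 + 6 h$)
$Z{\left(n \right)} = -10$ ($Z{\left(n \right)} = 1 \left(-5\right) - 5 = -5 - 5 = -10$)
$\left(A{\left(8 \right)} + 21\right) Z{\left(b{\left(-5,k \right)} \right)} = \left(-8 + 21\right) \left(-10\right) = 13 \left(-10\right) = -130$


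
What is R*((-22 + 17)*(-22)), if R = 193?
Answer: 21230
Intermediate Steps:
R*((-22 + 17)*(-22)) = 193*((-22 + 17)*(-22)) = 193*(-5*(-22)) = 193*110 = 21230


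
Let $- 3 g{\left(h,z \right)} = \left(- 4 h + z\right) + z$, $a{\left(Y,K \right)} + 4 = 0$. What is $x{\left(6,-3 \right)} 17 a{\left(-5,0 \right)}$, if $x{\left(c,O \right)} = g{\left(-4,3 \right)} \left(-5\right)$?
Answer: $- \frac{7480}{3} \approx -2493.3$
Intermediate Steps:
$a{\left(Y,K \right)} = -4$ ($a{\left(Y,K \right)} = -4 + 0 = -4$)
$g{\left(h,z \right)} = - \frac{2 z}{3} + \frac{4 h}{3}$ ($g{\left(h,z \right)} = - \frac{\left(- 4 h + z\right) + z}{3} = - \frac{\left(z - 4 h\right) + z}{3} = - \frac{- 4 h + 2 z}{3} = - \frac{2 z}{3} + \frac{4 h}{3}$)
$x{\left(c,O \right)} = \frac{110}{3}$ ($x{\left(c,O \right)} = \left(\left(- \frac{2}{3}\right) 3 + \frac{4}{3} \left(-4\right)\right) \left(-5\right) = \left(-2 - \frac{16}{3}\right) \left(-5\right) = \left(- \frac{22}{3}\right) \left(-5\right) = \frac{110}{3}$)
$x{\left(6,-3 \right)} 17 a{\left(-5,0 \right)} = \frac{110}{3} \cdot 17 \left(-4\right) = \frac{1870}{3} \left(-4\right) = - \frac{7480}{3}$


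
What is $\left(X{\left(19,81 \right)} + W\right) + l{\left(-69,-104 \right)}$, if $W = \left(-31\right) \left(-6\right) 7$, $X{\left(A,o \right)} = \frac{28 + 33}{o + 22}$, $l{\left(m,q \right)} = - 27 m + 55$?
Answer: $\frac{331721}{103} \approx 3220.6$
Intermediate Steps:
$l{\left(m,q \right)} = 55 - 27 m$
$X{\left(A,o \right)} = \frac{61}{22 + o}$
$W = 1302$ ($W = 186 \cdot 7 = 1302$)
$\left(X{\left(19,81 \right)} + W\right) + l{\left(-69,-104 \right)} = \left(\frac{61}{22 + 81} + 1302\right) + \left(55 - -1863\right) = \left(\frac{61}{103} + 1302\right) + \left(55 + 1863\right) = \left(61 \cdot \frac{1}{103} + 1302\right) + 1918 = \left(\frac{61}{103} + 1302\right) + 1918 = \frac{134167}{103} + 1918 = \frac{331721}{103}$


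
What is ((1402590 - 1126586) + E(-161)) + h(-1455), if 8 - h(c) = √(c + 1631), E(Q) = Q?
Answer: 275851 - 4*√11 ≈ 2.7584e+5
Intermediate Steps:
h(c) = 8 - √(1631 + c) (h(c) = 8 - √(c + 1631) = 8 - √(1631 + c))
((1402590 - 1126586) + E(-161)) + h(-1455) = ((1402590 - 1126586) - 161) + (8 - √(1631 - 1455)) = (276004 - 161) + (8 - √176) = 275843 + (8 - 4*√11) = 275851 - 4*√11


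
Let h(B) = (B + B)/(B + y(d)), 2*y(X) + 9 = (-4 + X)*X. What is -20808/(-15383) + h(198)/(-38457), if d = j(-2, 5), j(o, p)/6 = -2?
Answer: 51479032432/38058572661 ≈ 1.3526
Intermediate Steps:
j(o, p) = -12 (j(o, p) = 6*(-2) = -12)
d = -12
y(X) = -9/2 + X*(-4 + X)/2 (y(X) = -9/2 + ((-4 + X)*X)/2 = -9/2 + (X*(-4 + X))/2 = -9/2 + X*(-4 + X)/2)
h(B) = 2*B/(183/2 + B) (h(B) = (B + B)/(B + (-9/2 + (½)*(-12)² - 2*(-12))) = (2*B)/(B + (-9/2 + (½)*144 + 24)) = (2*B)/(B + (-9/2 + 72 + 24)) = (2*B)/(B + 183/2) = (2*B)/(183/2 + B) = 2*B/(183/2 + B))
-20808/(-15383) + h(198)/(-38457) = -20808/(-15383) + (4*198/(183 + 2*198))/(-38457) = -20808*(-1/15383) + (4*198/(183 + 396))*(-1/38457) = 20808/15383 + (4*198/579)*(-1/38457) = 20808/15383 + (4*198*(1/579))*(-1/38457) = 20808/15383 + (264/193)*(-1/38457) = 20808/15383 - 88/2474067 = 51479032432/38058572661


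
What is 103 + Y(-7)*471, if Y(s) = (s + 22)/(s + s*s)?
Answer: 3797/14 ≈ 271.21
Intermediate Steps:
Y(s) = (22 + s)/(s + s²)
103 + Y(-7)*471 = 103 + ((22 - 7)/((-7)*(1 - 7)))*471 = 103 - ⅐*15/(-6)*471 = 103 - ⅐*(-⅙)*15*471 = 103 + (5/14)*471 = 103 + 2355/14 = 3797/14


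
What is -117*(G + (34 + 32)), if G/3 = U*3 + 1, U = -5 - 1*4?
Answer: 1404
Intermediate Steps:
U = -9 (U = -5 - 4 = -9)
G = -78 (G = 3*(-9*3 + 1) = 3*(-27 + 1) = 3*(-26) = -78)
-117*(G + (34 + 32)) = -117*(-78 + (34 + 32)) = -117*(-78 + 66) = -117*(-12) = 1404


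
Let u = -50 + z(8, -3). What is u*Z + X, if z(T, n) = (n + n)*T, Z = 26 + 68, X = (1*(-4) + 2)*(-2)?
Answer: -9208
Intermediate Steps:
X = 4 (X = (-4 + 2)*(-2) = -2*(-2) = 4)
Z = 94
z(T, n) = 2*T*n (z(T, n) = (2*n)*T = 2*T*n)
u = -98 (u = -50 + 2*8*(-3) = -50 - 48 = -98)
u*Z + X = -98*94 + 4 = -9212 + 4 = -9208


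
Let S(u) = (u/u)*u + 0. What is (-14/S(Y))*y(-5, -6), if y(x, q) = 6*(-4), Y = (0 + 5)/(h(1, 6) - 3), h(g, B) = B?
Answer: 1008/5 ≈ 201.60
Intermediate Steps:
Y = 5/3 (Y = (0 + 5)/(6 - 3) = 5/3 ≈ 1.6667)
S(u) = u (S(u) = 1*u + 0 = u + 0 = u)
y(x, q) = -24
(-14/S(Y))*y(-5, -6) = -14/5/3*(-24) = -14*3/5*(-24) = -42/5*(-24) = 1008/5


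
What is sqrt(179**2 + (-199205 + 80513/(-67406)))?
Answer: I*sqrt(759526567960382)/67406 ≈ 408.86*I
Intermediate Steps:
sqrt(179**2 + (-199205 + 80513/(-67406))) = sqrt(32041 + (-199205 + 80513*(-1/67406))) = sqrt(32041 + (-199205 - 80513/67406)) = sqrt(32041 - 13427692743/67406) = sqrt(-11267937097/67406) = I*sqrt(759526567960382)/67406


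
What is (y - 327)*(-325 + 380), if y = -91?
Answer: -22990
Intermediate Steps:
(y - 327)*(-325 + 380) = (-91 - 327)*(-325 + 380) = -418*55 = -22990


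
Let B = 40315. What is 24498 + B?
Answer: 64813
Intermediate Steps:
24498 + B = 24498 + 40315 = 64813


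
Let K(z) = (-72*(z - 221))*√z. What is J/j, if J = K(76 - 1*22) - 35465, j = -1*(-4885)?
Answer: -7093/977 + 36072*√6/4885 ≈ 10.828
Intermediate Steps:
j = 4885
K(z) = √z*(15912 - 72*z) (K(z) = (-72*(-221 + z))*√z = (15912 - 72*z)*√z = √z*(15912 - 72*z))
J = -35465 + 36072*√6 (J = 72*√(76 - 1*22)*(221 - (76 - 1*22)) - 35465 = 72*√(76 - 22)*(221 - (76 - 22)) - 35465 = 72*√54*(221 - 1*54) - 35465 = 72*(3*√6)*(221 - 54) - 35465 = 72*(3*√6)*167 - 35465 = 36072*√6 - 35465 = -35465 + 36072*√6 ≈ 52893.)
J/j = (-35465 + 36072*√6)/4885 = (-35465 + 36072*√6)*(1/4885) = -7093/977 + 36072*√6/4885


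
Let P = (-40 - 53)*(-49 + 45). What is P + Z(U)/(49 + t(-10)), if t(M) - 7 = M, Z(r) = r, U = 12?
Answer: 8562/23 ≈ 372.26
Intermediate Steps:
t(M) = 7 + M
P = 372 (P = -93*(-4) = 372)
P + Z(U)/(49 + t(-10)) = 372 + 12/(49 + (7 - 10)) = 372 + 12/(49 - 3) = 372 + 12/46 = 372 + 12*(1/46) = 372 + 6/23 = 8562/23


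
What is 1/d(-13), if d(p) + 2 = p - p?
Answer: -½ ≈ -0.50000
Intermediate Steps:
d(p) = -2 (d(p) = -2 + (p - p) = -2 + 0 = -2)
1/d(-13) = 1/(-2) = -½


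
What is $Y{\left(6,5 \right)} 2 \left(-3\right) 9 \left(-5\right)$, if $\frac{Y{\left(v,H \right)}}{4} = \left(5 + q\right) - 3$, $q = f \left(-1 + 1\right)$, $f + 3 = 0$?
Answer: $2160$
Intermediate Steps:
$f = -3$ ($f = -3 + 0 = -3$)
$q = 0$ ($q = - 3 \left(-1 + 1\right) = \left(-3\right) 0 = 0$)
$Y{\left(v,H \right)} = 8$ ($Y{\left(v,H \right)} = 4 \left(\left(5 + 0\right) - 3\right) = 4 \left(5 - 3\right) = 4 \cdot 2 = 8$)
$Y{\left(6,5 \right)} 2 \left(-3\right) 9 \left(-5\right) = 8 \cdot 2 \left(-3\right) 9 \left(-5\right) = 16 \left(-3\right) 9 \left(-5\right) = \left(-48\right) 9 \left(-5\right) = \left(-432\right) \left(-5\right) = 2160$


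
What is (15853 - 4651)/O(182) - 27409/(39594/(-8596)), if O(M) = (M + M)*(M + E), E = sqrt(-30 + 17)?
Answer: 3903778120831/656013189 - 5601*I*sqrt(13)/6030934 ≈ 5950.8 - 0.0033485*I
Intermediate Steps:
E = I*sqrt(13) (E = sqrt(-13) = I*sqrt(13) ≈ 3.6056*I)
O(M) = 2*M*(M + I*sqrt(13)) (O(M) = (M + M)*(M + I*sqrt(13)) = (2*M)*(M + I*sqrt(13)) = 2*M*(M + I*sqrt(13)))
(15853 - 4651)/O(182) - 27409/(39594/(-8596)) = (15853 - 4651)/((2*182*(182 + I*sqrt(13)))) - 27409/(39594/(-8596)) = 11202/(66248 + 364*I*sqrt(13)) - 27409/(39594*(-1/8596)) = 11202/(66248 + 364*I*sqrt(13)) - 27409/(-19797/4298) = 11202/(66248 + 364*I*sqrt(13)) - 27409*(-4298/19797) = 11202/(66248 + 364*I*sqrt(13)) + 117803882/19797 = 117803882/19797 + 11202/(66248 + 364*I*sqrt(13))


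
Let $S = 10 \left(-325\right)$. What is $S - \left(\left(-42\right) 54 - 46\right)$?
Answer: $-936$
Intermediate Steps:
$S = -3250$
$S - \left(\left(-42\right) 54 - 46\right) = -3250 - \left(\left(-42\right) 54 - 46\right) = -3250 - \left(-2268 - 46\right) = -3250 - -2314 = -3250 + 2314 = -936$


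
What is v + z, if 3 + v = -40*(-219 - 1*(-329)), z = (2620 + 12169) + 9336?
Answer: 19722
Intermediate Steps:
z = 24125 (z = 14789 + 9336 = 24125)
v = -4403 (v = -3 - 40*(-219 - 1*(-329)) = -3 - 40*(-219 + 329) = -3 - 40*110 = -3 - 4400 = -4403)
v + z = -4403 + 24125 = 19722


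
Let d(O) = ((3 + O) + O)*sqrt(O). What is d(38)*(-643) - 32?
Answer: -32 - 50797*sqrt(38) ≈ -3.1317e+5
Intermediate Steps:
d(O) = sqrt(O)*(3 + 2*O) (d(O) = (3 + 2*O)*sqrt(O) = sqrt(O)*(3 + 2*O))
d(38)*(-643) - 32 = (sqrt(38)*(3 + 2*38))*(-643) - 32 = (sqrt(38)*(3 + 76))*(-643) - 32 = (sqrt(38)*79)*(-643) - 32 = (79*sqrt(38))*(-643) - 32 = -50797*sqrt(38) - 32 = -32 - 50797*sqrt(38)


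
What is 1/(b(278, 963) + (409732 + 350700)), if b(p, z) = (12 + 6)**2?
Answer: 1/760756 ≈ 1.3145e-6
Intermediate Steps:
b(p, z) = 324 (b(p, z) = 18**2 = 324)
1/(b(278, 963) + (409732 + 350700)) = 1/(324 + (409732 + 350700)) = 1/(324 + 760432) = 1/760756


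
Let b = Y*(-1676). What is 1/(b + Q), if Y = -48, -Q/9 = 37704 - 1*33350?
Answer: 1/41262 ≈ 2.4235e-5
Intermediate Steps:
Q = -39186 (Q = -9*(37704 - 1*33350) = -9*(37704 - 33350) = -9*4354 = -39186)
b = 80448 (b = -48*(-1676) = 80448)
1/(b + Q) = 1/(80448 - 39186) = 1/41262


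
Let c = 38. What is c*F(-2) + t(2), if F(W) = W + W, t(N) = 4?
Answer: -148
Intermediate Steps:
F(W) = 2*W
c*F(-2) + t(2) = 38*(2*(-2)) + 4 = 38*(-4) + 4 = -152 + 4 = -148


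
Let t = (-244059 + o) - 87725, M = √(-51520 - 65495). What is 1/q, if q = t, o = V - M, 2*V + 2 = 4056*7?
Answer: I/(√117015 - 317589*I) ≈ -3.1487e-6 + 3.3915e-9*I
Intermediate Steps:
V = 14195 (V = -1 + (4056*7)/2 = -1 + (½)*28392 = -1 + 14196 = 14195)
M = I*√117015 (M = √(-117015) = I*√117015 ≈ 342.07*I)
o = 14195 - I*√117015 ≈ 14195.0 - 342.07*I
t = -317589 - I*√117015 (t = (-244059 + (14195 - I*√117015)) - 87725 = (-229864 - I*√117015) - 87725 = -317589 - I*√117015 ≈ -3.1759e+5 - 342.07*I)
q = -317589 - I*√117015 ≈ -3.1759e+5 - 342.07*I
1/q = 1/(-317589 - I*√117015)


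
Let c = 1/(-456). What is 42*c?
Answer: -7/76 ≈ -0.092105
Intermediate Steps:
c = -1/456 ≈ -0.0021930
42*c = 42*(-1/456) = -7/76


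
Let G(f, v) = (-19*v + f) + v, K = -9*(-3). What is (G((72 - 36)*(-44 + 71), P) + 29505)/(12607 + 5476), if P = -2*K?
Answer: 31449/18083 ≈ 1.7391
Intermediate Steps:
K = 27
P = -54 (P = -2*27 = -54)
G(f, v) = f - 18*v (G(f, v) = (f - 19*v) + v = f - 18*v)
(G((72 - 36)*(-44 + 71), P) + 29505)/(12607 + 5476) = (((72 - 36)*(-44 + 71) - 18*(-54)) + 29505)/(12607 + 5476) = ((36*27 + 972) + 29505)/18083 = ((972 + 972) + 29505)*(1/18083) = (1944 + 29505)*(1/18083) = 31449*(1/18083) = 31449/18083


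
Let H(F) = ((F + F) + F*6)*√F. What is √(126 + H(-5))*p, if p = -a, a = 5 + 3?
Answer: -8*√(126 - 40*I*√5) ≈ -94.745 + 30.209*I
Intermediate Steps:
a = 8
H(F) = 8*F^(3/2) (H(F) = (2*F + 6*F)*√F = (8*F)*√F = 8*F^(3/2))
p = -8 (p = -1*8 = -8)
√(126 + H(-5))*p = √(126 + 8*(-5)^(3/2))*(-8) = √(126 + 8*(-5*I*√5))*(-8) = √(126 - 40*I*√5)*(-8) = -8*√(126 - 40*I*√5)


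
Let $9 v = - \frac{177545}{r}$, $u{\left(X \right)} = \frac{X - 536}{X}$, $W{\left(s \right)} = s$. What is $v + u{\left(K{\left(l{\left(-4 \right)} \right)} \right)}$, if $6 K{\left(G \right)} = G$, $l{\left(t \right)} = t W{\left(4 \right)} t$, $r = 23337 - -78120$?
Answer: $- \frac{180593441}{3652452} \approx -49.444$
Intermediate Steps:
$r = 101457$ ($r = 23337 + 78120 = 101457$)
$l{\left(t \right)} = 4 t^{2}$ ($l{\left(t \right)} = t 4 t = 4 t t = 4 t^{2}$)
$K{\left(G \right)} = \frac{G}{6}$
$u{\left(X \right)} = \frac{-536 + X}{X}$
$v = - \frac{177545}{913113}$ ($v = \frac{\left(-177545\right) \frac{1}{101457}}{9} = \frac{1}{9} \left(- \frac{177545}{101457}\right) = - \frac{177545}{913113} \approx -0.19444$)
$v + u{\left(K{\left(l{\left(-4 \right)} \right)} \right)} = - \frac{177545}{913113} + \frac{-536 + \frac{4 \left(-4\right)^{2}}{6}}{\frac{1}{6} \cdot 4 \left(-4\right)^{2}} = - \frac{177545}{913113} + \frac{-536 + \frac{4 \cdot 16}{6}}{\frac{1}{6} \cdot 4 \cdot 16} = - \frac{177545}{913113} + \frac{-536 + \frac{1}{6} \cdot 64}{\frac{1}{6} \cdot 64} = - \frac{177545}{913113} + \frac{-536 + \frac{32}{3}}{\frac{32}{3}} = - \frac{177545}{913113} + \frac{3}{32} \left(- \frac{1576}{3}\right) = - \frac{177545}{913113} - \frac{197}{4} = - \frac{180593441}{3652452}$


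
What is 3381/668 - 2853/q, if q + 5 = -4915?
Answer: 1545027/273880 ≈ 5.6413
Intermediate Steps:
q = -4920 (q = -5 - 4915 = -4920)
3381/668 - 2853/q = 3381/668 - 2853/(-4920) = 3381*(1/668) - 2853*(-1/4920) = 3381/668 + 951/1640 = 1545027/273880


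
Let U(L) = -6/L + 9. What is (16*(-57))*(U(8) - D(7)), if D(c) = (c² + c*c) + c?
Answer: 88236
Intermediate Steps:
U(L) = 9 - 6/L
D(c) = c + 2*c² (D(c) = (c² + c²) + c = 2*c² + c = c + 2*c²)
(16*(-57))*(U(8) - D(7)) = (16*(-57))*((9 - 6/8) - 7*(1 + 2*7)) = -912*((9 - 6*⅛) - 7*(1 + 14)) = -912*((9 - ¾) - 7*15) = -912*(33/4 - 1*105) = -912*(33/4 - 105) = -912*(-387/4) = 88236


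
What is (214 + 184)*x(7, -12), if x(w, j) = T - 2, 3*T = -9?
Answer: -1990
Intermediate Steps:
T = -3 (T = (⅓)*(-9) = -3)
x(w, j) = -5 (x(w, j) = -3 - 2 = -5)
(214 + 184)*x(7, -12) = (214 + 184)*(-5) = 398*(-5) = -1990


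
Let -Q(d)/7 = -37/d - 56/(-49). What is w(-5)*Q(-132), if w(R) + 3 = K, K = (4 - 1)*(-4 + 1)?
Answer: 1315/11 ≈ 119.55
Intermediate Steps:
K = -9 (K = 3*(-3) = -9)
w(R) = -12 (w(R) = -3 - 9 = -12)
Q(d) = -8 + 259/d (Q(d) = -7*(-37/d - 56/(-49)) = -7*(-37/d - 56*(-1/49)) = -7*(-37/d + 8/7) = -7*(8/7 - 37/d) = -8 + 259/d)
w(-5)*Q(-132) = -12*(-8 + 259/(-132)) = -12*(-8 + 259*(-1/132)) = -12*(-8 - 259/132) = -12*(-1315/132) = 1315/11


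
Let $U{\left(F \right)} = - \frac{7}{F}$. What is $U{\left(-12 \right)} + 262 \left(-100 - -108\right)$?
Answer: $\frac{25159}{12} \approx 2096.6$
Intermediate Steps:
$U{\left(-12 \right)} + 262 \left(-100 - -108\right) = - \frac{7}{-12} + 262 \left(-100 - -108\right) = \left(-7\right) \left(- \frac{1}{12}\right) + 262 \left(-100 + 108\right) = \frac{7}{12} + 262 \cdot 8 = \frac{7}{12} + 2096 = \frac{25159}{12}$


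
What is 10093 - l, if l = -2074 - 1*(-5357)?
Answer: 6810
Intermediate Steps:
l = 3283 (l = -2074 + 5357 = 3283)
10093 - l = 10093 - 1*3283 = 10093 - 3283 = 6810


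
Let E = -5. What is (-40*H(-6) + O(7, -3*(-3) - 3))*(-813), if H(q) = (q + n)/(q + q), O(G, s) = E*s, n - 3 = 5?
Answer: 18970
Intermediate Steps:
n = 8 (n = 3 + 5 = 8)
O(G, s) = -5*s
H(q) = (8 + q)/(2*q) (H(q) = (q + 8)/(q + q) = (8 + q)/((2*q)) = (8 + q)*(1/(2*q)) = (8 + q)/(2*q))
(-40*H(-6) + O(7, -3*(-3) - 3))*(-813) = (-20*(8 - 6)/(-6) - 5*(-3*(-3) - 3))*(-813) = (-20*(-1)*2/6 - 5*(9 - 3))*(-813) = (-40*(-⅙) - 5*6)*(-813) = (20/3 - 30)*(-813) = -70/3*(-813) = 18970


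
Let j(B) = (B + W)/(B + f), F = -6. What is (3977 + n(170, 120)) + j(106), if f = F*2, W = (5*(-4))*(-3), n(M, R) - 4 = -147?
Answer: 180281/47 ≈ 3835.8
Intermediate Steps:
n(M, R) = -143 (n(M, R) = 4 - 147 = -143)
W = 60 (W = -20*(-3) = 60)
f = -12 (f = -6*2 = -12)
j(B) = (60 + B)/(-12 + B) (j(B) = (B + 60)/(B - 12) = (60 + B)/(-12 + B))
(3977 + n(170, 120)) + j(106) = (3977 - 143) + (60 + 106)/(-12 + 106) = 3834 + 166/94 = 3834 + (1/94)*166 = 3834 + 83/47 = 180281/47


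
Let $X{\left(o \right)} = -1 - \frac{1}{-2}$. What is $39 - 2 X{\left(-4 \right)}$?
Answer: $40$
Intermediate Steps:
$X{\left(o \right)} = - \frac{1}{2}$ ($X{\left(o \right)} = -1 - - \frac{1}{2} = -1 + \frac{1}{2} = - \frac{1}{2}$)
$39 - 2 X{\left(-4 \right)} = 39 - -1 = 39 + 1 = 40$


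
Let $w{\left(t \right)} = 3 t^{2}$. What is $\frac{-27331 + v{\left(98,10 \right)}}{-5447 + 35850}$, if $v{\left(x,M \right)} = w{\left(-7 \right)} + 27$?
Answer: $- \frac{27157}{30403} \approx -0.89323$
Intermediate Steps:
$v{\left(x,M \right)} = 174$ ($v{\left(x,M \right)} = 3 \left(-7\right)^{2} + 27 = 3 \cdot 49 + 27 = 147 + 27 = 174$)
$\frac{-27331 + v{\left(98,10 \right)}}{-5447 + 35850} = \frac{-27331 + 174}{-5447 + 35850} = - \frac{27157}{30403}$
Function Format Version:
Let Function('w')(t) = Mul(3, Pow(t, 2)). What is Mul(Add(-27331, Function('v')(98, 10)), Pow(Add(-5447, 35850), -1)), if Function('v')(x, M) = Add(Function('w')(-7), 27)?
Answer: Rational(-27157, 30403) ≈ -0.89323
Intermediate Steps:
Function('v')(x, M) = 174 (Function('v')(x, M) = Add(Mul(3, Pow(-7, 2)), 27) = Add(Mul(3, 49), 27) = Add(147, 27) = 174)
Mul(Add(-27331, Function('v')(98, 10)), Pow(Add(-5447, 35850), -1)) = Mul(Add(-27331, 174), Pow(Add(-5447, 35850), -1)) = Mul(-27157, Pow(30403, -1)) = Mul(-27157, Rational(1, 30403)) = Rational(-27157, 30403)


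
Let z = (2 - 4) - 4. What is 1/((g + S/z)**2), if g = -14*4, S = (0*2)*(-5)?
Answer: 1/3136 ≈ 0.00031888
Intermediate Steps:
z = -6 (z = -2 - 4 = -6)
S = 0 (S = 0*(-5) = 0)
g = -56
1/((g + S/z)**2) = 1/((-56 + 0/(-6))**2) = 1/((-56 + 0*(-1/6))**2) = 1/((-56 + 0)**2) = 1/((-56)**2) = 1/3136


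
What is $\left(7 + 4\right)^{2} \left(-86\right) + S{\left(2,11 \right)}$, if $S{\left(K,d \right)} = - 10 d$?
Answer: $-10516$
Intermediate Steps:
$\left(7 + 4\right)^{2} \left(-86\right) + S{\left(2,11 \right)} = \left(7 + 4\right)^{2} \left(-86\right) - 110 = 11^{2} \left(-86\right) - 110 = 121 \left(-86\right) - 110 = -10406 - 110 = -10516$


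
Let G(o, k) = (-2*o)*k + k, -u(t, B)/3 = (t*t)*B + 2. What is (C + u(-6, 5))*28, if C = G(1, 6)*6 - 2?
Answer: -16352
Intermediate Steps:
u(t, B) = -6 - 3*B*t**2 (u(t, B) = -3*((t*t)*B + 2) = -3*(t**2*B + 2) = -3*(B*t**2 + 2) = -3*(2 + B*t**2) = -6 - 3*B*t**2)
G(o, k) = k - 2*k*o (G(o, k) = -2*k*o + k = k - 2*k*o)
C = -38 (C = (6*(1 - 2*1))*6 - 2 = (6*(1 - 2))*6 - 2 = (6*(-1))*6 - 2 = -6*6 - 2 = -36 - 2 = -38)
(C + u(-6, 5))*28 = (-38 + (-6 - 3*5*(-6)**2))*28 = (-38 + (-6 - 3*5*36))*28 = (-38 + (-6 - 540))*28 = (-38 - 546)*28 = -584*28 = -16352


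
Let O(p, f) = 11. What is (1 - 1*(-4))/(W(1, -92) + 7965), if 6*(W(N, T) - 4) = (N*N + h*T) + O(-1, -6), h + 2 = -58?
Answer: 5/8891 ≈ 0.00056237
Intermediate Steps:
h = -60 (h = -2 - 58 = -60)
W(N, T) = 35/6 - 10*T + N²/6 (W(N, T) = 4 + ((N*N - 60*T) + 11)/6 = 4 + ((N² - 60*T) + 11)/6 = 4 + (11 + N² - 60*T)/6 = 4 + (11/6 - 10*T + N²/6) = 35/6 - 10*T + N²/6)
(1 - 1*(-4))/(W(1, -92) + 7965) = (1 - 1*(-4))/((35/6 - 10*(-92) + (⅙)*1²) + 7965) = (1 + 4)/((35/6 + 920 + (⅙)*1) + 7965) = 5/((35/6 + 920 + ⅙) + 7965) = 5/(926 + 7965) = 5/8891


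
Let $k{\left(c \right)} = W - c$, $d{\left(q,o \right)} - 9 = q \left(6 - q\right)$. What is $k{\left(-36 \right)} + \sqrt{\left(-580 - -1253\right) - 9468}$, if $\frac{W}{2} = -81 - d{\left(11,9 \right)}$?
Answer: $-34 + i \sqrt{8795} \approx -34.0 + 93.782 i$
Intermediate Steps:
$d{\left(q,o \right)} = 9 + q \left(6 - q\right)$
$W = -70$ ($W = 2 \left(-81 - \left(9 - 11^{2} + 6 \cdot 11\right)\right) = 2 \left(-81 - \left(9 - 121 + 66\right)\right) = 2 \left(-81 - -46\right) = 2 \left(-81 + 46\right) = 2 \left(-35\right) = -70$)
$k{\left(c \right)} = -70 - c$
$k{\left(-36 \right)} + \sqrt{\left(-580 - -1253\right) - 9468} = \left(-70 - -36\right) + \sqrt{\left(-580 - -1253\right) - 9468} = \left(-70 + 36\right) + \sqrt{\left(-580 + 1253\right) - 9468} = -34 + \sqrt{673 - 9468} = -34 + \sqrt{-8795} = -34 + i \sqrt{8795}$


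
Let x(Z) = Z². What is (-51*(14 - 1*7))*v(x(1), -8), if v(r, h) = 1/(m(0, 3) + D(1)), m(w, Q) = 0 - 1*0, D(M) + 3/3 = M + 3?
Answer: -119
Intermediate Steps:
D(M) = 2 + M (D(M) = -1 + (M + 3) = -1 + (3 + M) = 2 + M)
m(w, Q) = 0 (m(w, Q) = 0 + 0 = 0)
v(r, h) = ⅓ (v(r, h) = 1/(0 + (2 + 1)) = 1/(0 + 3) = 1/3 = ⅓)
(-51*(14 - 1*7))*v(x(1), -8) = -51*(14 - 1*7)*(⅓) = -51*(14 - 7)*(⅓) = -51*7*(⅓) = -357*⅓ = -119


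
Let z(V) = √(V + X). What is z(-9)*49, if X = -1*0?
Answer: 147*I ≈ 147.0*I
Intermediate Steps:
X = 0
z(V) = √V (z(V) = √(V + 0) = √V)
z(-9)*49 = √(-9)*49 = (3*I)*49 = 147*I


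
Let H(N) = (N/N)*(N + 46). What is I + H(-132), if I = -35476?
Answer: -35562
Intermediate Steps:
H(N) = 46 + N (H(N) = 1*(46 + N) = 46 + N)
I + H(-132) = -35476 + (46 - 132) = -35476 - 86 = -35562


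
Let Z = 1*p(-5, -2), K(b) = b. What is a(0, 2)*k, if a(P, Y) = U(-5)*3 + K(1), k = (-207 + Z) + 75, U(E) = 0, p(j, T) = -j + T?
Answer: -129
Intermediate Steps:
p(j, T) = T - j
Z = 3 (Z = 1*(-2 - 1*(-5)) = 1*(-2 + 5) = 1*3 = 3)
k = -129 (k = (-207 + 3) + 75 = -204 + 75 = -129)
a(P, Y) = 1 (a(P, Y) = 0*3 + 1 = 0 + 1 = 1)
a(0, 2)*k = 1*(-129) = -129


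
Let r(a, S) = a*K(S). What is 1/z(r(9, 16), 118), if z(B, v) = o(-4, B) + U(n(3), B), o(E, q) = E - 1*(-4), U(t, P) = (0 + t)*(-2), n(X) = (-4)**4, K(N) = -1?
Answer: -1/512 ≈ -0.0019531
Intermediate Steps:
r(a, S) = -a (r(a, S) = a*(-1) = -a)
n(X) = 256
U(t, P) = -2*t (U(t, P) = t*(-2) = -2*t)
o(E, q) = 4 + E (o(E, q) = E + 4 = 4 + E)
z(B, v) = -512 (z(B, v) = (4 - 4) - 2*256 = 0 - 512 = -512)
1/z(r(9, 16), 118) = 1/(-512) = -1/512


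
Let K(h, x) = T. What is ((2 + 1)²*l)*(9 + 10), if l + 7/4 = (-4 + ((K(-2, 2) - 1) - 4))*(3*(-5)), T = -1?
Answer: 101403/4 ≈ 25351.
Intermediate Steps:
K(h, x) = -1
l = 593/4 (l = -7/4 + (-4 + ((-1 - 1) - 4))*(3*(-5)) = -7/4 + (-4 + (-2 - 4))*(-15) = -7/4 + (-4 - 6)*(-15) = -7/4 - 10*(-15) = -7/4 + 150 = 593/4 ≈ 148.25)
((2 + 1)²*l)*(9 + 10) = ((2 + 1)²*(593/4))*(9 + 10) = (3²*(593/4))*19 = (9*(593/4))*19 = (5337/4)*19 = 101403/4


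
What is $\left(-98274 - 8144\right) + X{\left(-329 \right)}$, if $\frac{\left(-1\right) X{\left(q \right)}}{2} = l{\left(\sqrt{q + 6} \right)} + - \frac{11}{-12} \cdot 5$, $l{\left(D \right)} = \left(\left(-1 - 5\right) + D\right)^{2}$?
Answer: $- \frac{635119}{6} + 24 i \sqrt{323} \approx -1.0585 \cdot 10^{5} + 431.33 i$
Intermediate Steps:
$l{\left(D \right)} = \left(-6 + D\right)^{2}$ ($l{\left(D \right)} = \left(\left(-1 - 5\right) + D\right)^{2} = \left(-6 + D\right)^{2}$)
$X{\left(q \right)} = - \frac{55}{6} - 2 \left(-6 + \sqrt{6 + q}\right)^{2}$ ($X{\left(q \right)} = - 2 \left(\left(-6 + \sqrt{q + 6}\right)^{2} + - \frac{11}{-12} \cdot 5\right) = - 2 \left(\left(-6 + \sqrt{6 + q}\right)^{2} + \left(-11\right) \left(- \frac{1}{12}\right) 5\right) = - 2 \left(\left(-6 + \sqrt{6 + q}\right)^{2} + \frac{11}{12} \cdot 5\right) = - 2 \left(\left(-6 + \sqrt{6 + q}\right)^{2} + \frac{55}{12}\right) = - 2 \left(\frac{55}{12} + \left(-6 + \sqrt{6 + q}\right)^{2}\right) = - \frac{55}{6} - 2 \left(-6 + \sqrt{6 + q}\right)^{2}$)
$\left(-98274 - 8144\right) + X{\left(-329 \right)} = \left(-98274 - 8144\right) - \left(- \frac{3389}{6} - 24 \sqrt{6 - 329}\right) = -106418 + \left(- \frac{559}{6} + 658 + 24 \sqrt{-323}\right) = -106418 + \left(- \frac{559}{6} + 658 + 24 i \sqrt{323}\right) = -106418 + \left(\frac{3389}{6} + 24 i \sqrt{323}\right) = - \frac{635119}{6} + 24 i \sqrt{323}$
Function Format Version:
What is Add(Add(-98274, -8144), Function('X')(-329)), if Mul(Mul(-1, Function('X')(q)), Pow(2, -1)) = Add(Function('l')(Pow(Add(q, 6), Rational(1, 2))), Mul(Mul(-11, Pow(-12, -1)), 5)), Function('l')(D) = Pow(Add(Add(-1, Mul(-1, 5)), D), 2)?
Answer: Add(Rational(-635119, 6), Mul(24, I, Pow(323, Rational(1, 2)))) ≈ Add(-1.0585e+5, Mul(431.33, I))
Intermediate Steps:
Function('l')(D) = Pow(Add(-6, D), 2) (Function('l')(D) = Pow(Add(Add(-1, -5), D), 2) = Pow(Add(-6, D), 2))
Function('X')(q) = Add(Rational(-55, 6), Mul(-2, Pow(Add(-6, Pow(Add(6, q), Rational(1, 2))), 2))) (Function('X')(q) = Mul(-2, Add(Pow(Add(-6, Pow(Add(q, 6), Rational(1, 2))), 2), Mul(Mul(-11, Pow(-12, -1)), 5))) = Mul(-2, Add(Pow(Add(-6, Pow(Add(6, q), Rational(1, 2))), 2), Mul(Mul(-11, Rational(-1, 12)), 5))) = Mul(-2, Add(Pow(Add(-6, Pow(Add(6, q), Rational(1, 2))), 2), Mul(Rational(11, 12), 5))) = Mul(-2, Add(Pow(Add(-6, Pow(Add(6, q), Rational(1, 2))), 2), Rational(55, 12))) = Mul(-2, Add(Rational(55, 12), Pow(Add(-6, Pow(Add(6, q), Rational(1, 2))), 2))) = Add(Rational(-55, 6), Mul(-2, Pow(Add(-6, Pow(Add(6, q), Rational(1, 2))), 2))))
Add(Add(-98274, -8144), Function('X')(-329)) = Add(Add(-98274, -8144), Add(Rational(-559, 6), Mul(-2, -329), Mul(24, Pow(Add(6, -329), Rational(1, 2))))) = Add(-106418, Add(Rational(-559, 6), 658, Mul(24, Pow(-323, Rational(1, 2))))) = Add(-106418, Add(Rational(-559, 6), 658, Mul(24, Mul(I, Pow(323, Rational(1, 2)))))) = Add(-106418, Add(Rational(-559, 6), 658, Mul(24, I, Pow(323, Rational(1, 2))))) = Add(-106418, Add(Rational(3389, 6), Mul(24, I, Pow(323, Rational(1, 2))))) = Add(Rational(-635119, 6), Mul(24, I, Pow(323, Rational(1, 2))))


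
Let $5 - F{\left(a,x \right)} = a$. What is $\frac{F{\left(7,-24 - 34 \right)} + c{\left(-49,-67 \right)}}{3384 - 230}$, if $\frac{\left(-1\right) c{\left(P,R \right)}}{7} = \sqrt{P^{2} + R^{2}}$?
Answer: $- \frac{1}{1577} - \frac{7 \sqrt{6890}}{3154} \approx -0.18486$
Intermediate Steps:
$F{\left(a,x \right)} = 5 - a$
$c{\left(P,R \right)} = - 7 \sqrt{P^{2} + R^{2}}$
$\frac{F{\left(7,-24 - 34 \right)} + c{\left(-49,-67 \right)}}{3384 - 230} = \frac{\left(5 - 7\right) - 7 \sqrt{\left(-49\right)^{2} + \left(-67\right)^{2}}}{3384 - 230} = \frac{\left(5 - 7\right) - 7 \sqrt{2401 + 4489}}{3384 - 230} = \frac{-2 - 7 \sqrt{6890}}{3154} = \left(-2 - 7 \sqrt{6890}\right) \frac{1}{3154} = - \frac{1}{1577} - \frac{7 \sqrt{6890}}{3154}$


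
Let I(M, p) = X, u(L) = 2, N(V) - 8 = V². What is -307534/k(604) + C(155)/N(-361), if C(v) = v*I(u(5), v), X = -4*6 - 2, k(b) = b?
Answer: -20041516403/39359358 ≈ -509.19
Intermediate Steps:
N(V) = 8 + V²
X = -26 (X = -24 - 2 = -26)
I(M, p) = -26
C(v) = -26*v (C(v) = v*(-26) = -26*v)
-307534/k(604) + C(155)/N(-361) = -307534/604 + (-26*155)/(8 + (-361)²) = -307534*1/604 - 4030/(8 + 130321) = -153767/302 - 4030/130329 = -20041516403/39359358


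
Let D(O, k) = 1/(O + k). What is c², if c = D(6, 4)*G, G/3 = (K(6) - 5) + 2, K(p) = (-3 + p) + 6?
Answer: 81/25 ≈ 3.2400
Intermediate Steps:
K(p) = 3 + p
G = 18 (G = 3*(((3 + 6) - 5) + 2) = 3*((9 - 5) + 2) = 3*(4 + 2) = 3*6 = 18)
c = 9/5 (c = 18/(6 + 4) = 18/10 = (⅒)*18 = 9/5 ≈ 1.8000)
c² = (9/5)² = 81/25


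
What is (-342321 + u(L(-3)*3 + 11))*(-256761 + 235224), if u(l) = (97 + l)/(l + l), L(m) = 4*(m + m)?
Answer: 449726997663/61 ≈ 7.3726e+9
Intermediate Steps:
L(m) = 8*m (L(m) = 4*(2*m) = 8*m)
u(l) = (97 + l)/(2*l) (u(l) = (97 + l)/((2*l)) = (97 + l)*(1/(2*l)) = (97 + l)/(2*l))
(-342321 + u(L(-3)*3 + 11))*(-256761 + 235224) = (-342321 + (97 + ((8*(-3))*3 + 11))/(2*((8*(-3))*3 + 11)))*(-256761 + 235224) = (-342321 + (97 + (-24*3 + 11))/(2*(-24*3 + 11)))*(-21537) = (-342321 + (97 + (-72 + 11))/(2*(-72 + 11)))*(-21537) = (-342321 + (½)*(97 - 61)/(-61))*(-21537) = (-342321 + (½)*(-1/61)*36)*(-21537) = (-342321 - 18/61)*(-21537) = -20881599/61*(-21537) = 449726997663/61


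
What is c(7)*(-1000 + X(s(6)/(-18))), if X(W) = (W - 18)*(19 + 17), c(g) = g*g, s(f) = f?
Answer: -81340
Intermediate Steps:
c(g) = g**2
X(W) = -648 + 36*W (X(W) = (-18 + W)*36 = -648 + 36*W)
c(7)*(-1000 + X(s(6)/(-18))) = 7**2*(-1000 + (-648 + 36*(6/(-18)))) = 49*(-1000 + (-648 + 36*(6*(-1/18)))) = 49*(-1000 + (-648 + 36*(-1/3))) = 49*(-1000 + (-648 - 12)) = 49*(-1000 - 660) = 49*(-1660) = -81340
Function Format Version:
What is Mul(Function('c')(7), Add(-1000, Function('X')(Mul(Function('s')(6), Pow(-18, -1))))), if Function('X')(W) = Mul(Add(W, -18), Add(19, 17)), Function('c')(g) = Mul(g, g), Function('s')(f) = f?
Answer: -81340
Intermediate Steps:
Function('c')(g) = Pow(g, 2)
Function('X')(W) = Add(-648, Mul(36, W)) (Function('X')(W) = Mul(Add(-18, W), 36) = Add(-648, Mul(36, W)))
Mul(Function('c')(7), Add(-1000, Function('X')(Mul(Function('s')(6), Pow(-18, -1))))) = Mul(Pow(7, 2), Add(-1000, Add(-648, Mul(36, Mul(6, Pow(-18, -1)))))) = Mul(49, Add(-1000, Add(-648, Mul(36, Mul(6, Rational(-1, 18)))))) = Mul(49, Add(-1000, Add(-648, Mul(36, Rational(-1, 3))))) = Mul(49, Add(-1000, Add(-648, -12))) = Mul(49, Add(-1000, -660)) = Mul(49, -1660) = -81340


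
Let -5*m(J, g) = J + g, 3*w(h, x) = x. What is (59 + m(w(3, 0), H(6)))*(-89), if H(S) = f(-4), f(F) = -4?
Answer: -26611/5 ≈ -5322.2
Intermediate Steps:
w(h, x) = x/3
H(S) = -4
m(J, g) = -J/5 - g/5 (m(J, g) = -(J + g)/5 = -J/5 - g/5)
(59 + m(w(3, 0), H(6)))*(-89) = (59 + (-0/15 - 1/5*(-4)))*(-89) = (59 + (-1/5*0 + 4/5))*(-89) = (59 + (0 + 4/5))*(-89) = (59 + 4/5)*(-89) = (299/5)*(-89) = -26611/5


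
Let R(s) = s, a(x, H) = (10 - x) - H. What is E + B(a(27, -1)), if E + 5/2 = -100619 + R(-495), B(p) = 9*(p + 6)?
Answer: -202413/2 ≈ -1.0121e+5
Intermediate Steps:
a(x, H) = 10 - H - x
B(p) = 54 + 9*p (B(p) = 9*(6 + p) = 54 + 9*p)
E = -202233/2 (E = -5/2 + (-100619 - 495) = -5/2 - 101114 = -202233/2 ≈ -1.0112e+5)
E + B(a(27, -1)) = -202233/2 + (54 + 9*(10 - 1*(-1) - 1*27)) = -202233/2 + (54 + 9*(10 + 1 - 27)) = -202233/2 + (54 + 9*(-16)) = -202233/2 + (54 - 144) = -202233/2 - 90 = -202413/2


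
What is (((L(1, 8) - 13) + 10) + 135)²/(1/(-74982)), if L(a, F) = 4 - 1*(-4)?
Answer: -1469647200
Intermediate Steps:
L(a, F) = 8 (L(a, F) = 4 + 4 = 8)
(((L(1, 8) - 13) + 10) + 135)²/(1/(-74982)) = (((8 - 13) + 10) + 135)²/(1/(-74982)) = ((-5 + 10) + 135)²/(-1/74982) = (5 + 135)²*(-74982) = 140²*(-74982) = 19600*(-74982) = -1469647200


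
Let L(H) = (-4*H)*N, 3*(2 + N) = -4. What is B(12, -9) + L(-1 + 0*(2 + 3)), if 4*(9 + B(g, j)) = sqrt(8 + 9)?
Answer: -67/3 + sqrt(17)/4 ≈ -21.303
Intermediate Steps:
N = -10/3 (N = -2 + (1/3)*(-4) = -2 - 4/3 = -10/3 ≈ -3.3333)
L(H) = 40*H/3 (L(H) = -4*H*(-10/3) = 40*H/3)
B(g, j) = -9 + sqrt(17)/4 (B(g, j) = -9 + sqrt(8 + 9)/4 = -9 + sqrt(17)/4)
B(12, -9) + L(-1 + 0*(2 + 3)) = (-9 + sqrt(17)/4) + 40*(-1 + 0*(2 + 3))/3 = (-9 + sqrt(17)/4) + 40*(-1 + 0*5)/3 = (-9 + sqrt(17)/4) + 40*(-1 + 0)/3 = (-9 + sqrt(17)/4) + (40/3)*(-1) = (-9 + sqrt(17)/4) - 40/3 = -67/3 + sqrt(17)/4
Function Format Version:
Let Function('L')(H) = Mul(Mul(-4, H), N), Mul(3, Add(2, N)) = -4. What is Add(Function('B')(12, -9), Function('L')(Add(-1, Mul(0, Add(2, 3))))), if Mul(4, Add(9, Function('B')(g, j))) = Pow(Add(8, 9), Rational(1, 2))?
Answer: Add(Rational(-67, 3), Mul(Rational(1, 4), Pow(17, Rational(1, 2)))) ≈ -21.303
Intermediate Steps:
N = Rational(-10, 3) (N = Add(-2, Mul(Rational(1, 3), -4)) = Add(-2, Rational(-4, 3)) = Rational(-10, 3) ≈ -3.3333)
Function('L')(H) = Mul(Rational(40, 3), H) (Function('L')(H) = Mul(Mul(-4, H), Rational(-10, 3)) = Mul(Rational(40, 3), H))
Function('B')(g, j) = Add(-9, Mul(Rational(1, 4), Pow(17, Rational(1, 2)))) (Function('B')(g, j) = Add(-9, Mul(Rational(1, 4), Pow(Add(8, 9), Rational(1, 2)))) = Add(-9, Mul(Rational(1, 4), Pow(17, Rational(1, 2)))))
Add(Function('B')(12, -9), Function('L')(Add(-1, Mul(0, Add(2, 3))))) = Add(Add(-9, Mul(Rational(1, 4), Pow(17, Rational(1, 2)))), Mul(Rational(40, 3), Add(-1, Mul(0, Add(2, 3))))) = Add(Add(-9, Mul(Rational(1, 4), Pow(17, Rational(1, 2)))), Mul(Rational(40, 3), Add(-1, Mul(0, 5)))) = Add(Add(-9, Mul(Rational(1, 4), Pow(17, Rational(1, 2)))), Mul(Rational(40, 3), Add(-1, 0))) = Add(Add(-9, Mul(Rational(1, 4), Pow(17, Rational(1, 2)))), Mul(Rational(40, 3), -1)) = Add(Add(-9, Mul(Rational(1, 4), Pow(17, Rational(1, 2)))), Rational(-40, 3)) = Add(Rational(-67, 3), Mul(Rational(1, 4), Pow(17, Rational(1, 2))))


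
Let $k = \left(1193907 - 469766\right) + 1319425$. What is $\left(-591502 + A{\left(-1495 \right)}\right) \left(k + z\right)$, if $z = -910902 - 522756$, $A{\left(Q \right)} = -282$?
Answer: $-360933795872$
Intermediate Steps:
$k = 2043566$ ($k = 724141 + 1319425 = 2043566$)
$z = -1433658$ ($z = -910902 - 522756 = -1433658$)
$\left(-591502 + A{\left(-1495 \right)}\right) \left(k + z\right) = \left(-591502 - 282\right) \left(2043566 - 1433658\right) = \left(-591784\right) 609908 = -360933795872$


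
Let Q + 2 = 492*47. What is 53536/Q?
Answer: 26768/11561 ≈ 2.3154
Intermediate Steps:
Q = 23122 (Q = -2 + 492*47 = -2 + 23124 = 23122)
53536/Q = 53536/23122 = 53536*(1/23122) = 26768/11561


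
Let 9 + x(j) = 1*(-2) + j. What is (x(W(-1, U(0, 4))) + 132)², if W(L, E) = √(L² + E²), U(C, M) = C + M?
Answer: (121 + √17)² ≈ 15656.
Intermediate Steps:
W(L, E) = √(E² + L²)
x(j) = -11 + j (x(j) = -9 + (1*(-2) + j) = -9 + (-2 + j) = -11 + j)
(x(W(-1, U(0, 4))) + 132)² = ((-11 + √((0 + 4)² + (-1)²)) + 132)² = ((-11 + √(4² + 1)) + 132)² = ((-11 + √(16 + 1)) + 132)² = ((-11 + √17) + 132)² = (121 + √17)²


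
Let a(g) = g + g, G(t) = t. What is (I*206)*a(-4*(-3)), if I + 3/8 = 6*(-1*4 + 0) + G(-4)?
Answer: -140286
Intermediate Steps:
I = -227/8 (I = -3/8 + (6*(-1*4 + 0) - 4) = -3/8 + (6*(-4 + 0) - 4) = -3/8 + (6*(-4) - 4) = -3/8 + (-24 - 4) = -3/8 - 28 = -227/8 ≈ -28.375)
a(g) = 2*g
(I*206)*a(-4*(-3)) = (-227/8*206)*(2*(-4*(-3))) = -23381*12/2 = -23381/4*24 = -140286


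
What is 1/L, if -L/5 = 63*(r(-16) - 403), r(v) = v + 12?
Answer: 1/128205 ≈ 7.8000e-6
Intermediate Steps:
r(v) = 12 + v
L = 128205 (L = -315*((12 - 16) - 403) = -315*(-4 - 403) = -315*(-407) = -5*(-25641) = 128205)
1/L = 1/128205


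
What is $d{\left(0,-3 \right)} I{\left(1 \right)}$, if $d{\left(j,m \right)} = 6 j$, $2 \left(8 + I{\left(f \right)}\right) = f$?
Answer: $0$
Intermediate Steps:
$I{\left(f \right)} = -8 + \frac{f}{2}$
$d{\left(0,-3 \right)} I{\left(1 \right)} = 6 \cdot 0 \left(-8 + \frac{1}{2} \cdot 1\right) = 0 \left(-8 + \frac{1}{2}\right) = 0 \left(- \frac{15}{2}\right) = 0$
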